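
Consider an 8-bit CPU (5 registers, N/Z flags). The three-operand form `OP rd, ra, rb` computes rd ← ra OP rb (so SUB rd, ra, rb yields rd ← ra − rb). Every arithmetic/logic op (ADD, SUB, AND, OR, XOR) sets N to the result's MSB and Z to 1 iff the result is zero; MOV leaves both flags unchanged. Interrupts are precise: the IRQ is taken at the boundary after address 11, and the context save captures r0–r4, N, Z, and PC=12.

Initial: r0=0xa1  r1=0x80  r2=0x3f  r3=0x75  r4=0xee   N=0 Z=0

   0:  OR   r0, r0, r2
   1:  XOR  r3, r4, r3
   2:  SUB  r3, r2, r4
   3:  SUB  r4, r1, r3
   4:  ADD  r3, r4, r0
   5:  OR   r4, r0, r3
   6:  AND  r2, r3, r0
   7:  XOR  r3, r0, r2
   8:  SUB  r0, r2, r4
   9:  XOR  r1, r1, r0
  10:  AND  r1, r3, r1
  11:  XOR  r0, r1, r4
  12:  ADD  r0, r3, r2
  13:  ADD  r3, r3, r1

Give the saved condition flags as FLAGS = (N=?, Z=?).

FLAGS = (N=1, Z=0)

after  0: r0=0xbf r1=0x80 r2=0x3f r3=0x75 r4=0xee  N=1 Z=0
after  1: r0=0xbf r1=0x80 r2=0x3f r3=0x9b r4=0xee  N=1 Z=0
after  2: r0=0xbf r1=0x80 r2=0x3f r3=0x51 r4=0xee  N=0 Z=0
after  3: r0=0xbf r1=0x80 r2=0x3f r3=0x51 r4=0x2f  N=0 Z=0
after  4: r0=0xbf r1=0x80 r2=0x3f r3=0xee r4=0x2f  N=1 Z=0
after  5: r0=0xbf r1=0x80 r2=0x3f r3=0xee r4=0xff  N=1 Z=0
after  6: r0=0xbf r1=0x80 r2=0xae r3=0xee r4=0xff  N=1 Z=0
after  7: r0=0xbf r1=0x80 r2=0xae r3=0x11 r4=0xff  N=0 Z=0
after  8: r0=0xaf r1=0x80 r2=0xae r3=0x11 r4=0xff  N=1 Z=0
after  9: r0=0xaf r1=0x2f r2=0xae r3=0x11 r4=0xff  N=0 Z=0
after 10: r0=0xaf r1=0x01 r2=0xae r3=0x11 r4=0xff  N=0 Z=0
after 11: r0=0xfe r1=0x01 r2=0xae r3=0x11 r4=0xff  N=1 Z=0
-- IRQ taken; context saved, return-PC = 12 --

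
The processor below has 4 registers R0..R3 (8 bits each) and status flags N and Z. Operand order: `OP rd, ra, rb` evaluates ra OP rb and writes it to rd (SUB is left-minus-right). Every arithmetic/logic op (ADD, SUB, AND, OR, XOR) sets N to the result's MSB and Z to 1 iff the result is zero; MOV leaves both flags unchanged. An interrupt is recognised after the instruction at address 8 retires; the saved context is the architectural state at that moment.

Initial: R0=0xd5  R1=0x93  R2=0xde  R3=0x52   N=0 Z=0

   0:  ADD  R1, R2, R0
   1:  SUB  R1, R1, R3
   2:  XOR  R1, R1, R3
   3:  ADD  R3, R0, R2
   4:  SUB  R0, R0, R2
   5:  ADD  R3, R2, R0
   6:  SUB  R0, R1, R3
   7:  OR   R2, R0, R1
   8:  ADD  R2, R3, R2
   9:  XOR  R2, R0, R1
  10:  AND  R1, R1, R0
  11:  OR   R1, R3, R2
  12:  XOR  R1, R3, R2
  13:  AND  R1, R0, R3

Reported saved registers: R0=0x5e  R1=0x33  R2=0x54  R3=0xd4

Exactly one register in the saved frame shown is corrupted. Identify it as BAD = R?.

after  0: R0=0xd5 R1=0xb3 R2=0xde R3=0x52  N=1 Z=0
after  1: R0=0xd5 R1=0x61 R2=0xde R3=0x52  N=0 Z=0
after  2: R0=0xd5 R1=0x33 R2=0xde R3=0x52  N=0 Z=0
after  3: R0=0xd5 R1=0x33 R2=0xde R3=0xb3  N=1 Z=0
after  4: R0=0xf7 R1=0x33 R2=0xde R3=0xb3  N=1 Z=0
after  5: R0=0xf7 R1=0x33 R2=0xde R3=0xd5  N=1 Z=0
after  6: R0=0x5e R1=0x33 R2=0xde R3=0xd5  N=0 Z=0
after  7: R0=0x5e R1=0x33 R2=0x7f R3=0xd5  N=0 Z=0
after  8: R0=0x5e R1=0x33 R2=0x54 R3=0xd5  N=0 Z=0
-- IRQ taken; context saved, return-PC = 9 --
mismatch: R3: reported 0xd4 vs actual 0xd5

BAD = R3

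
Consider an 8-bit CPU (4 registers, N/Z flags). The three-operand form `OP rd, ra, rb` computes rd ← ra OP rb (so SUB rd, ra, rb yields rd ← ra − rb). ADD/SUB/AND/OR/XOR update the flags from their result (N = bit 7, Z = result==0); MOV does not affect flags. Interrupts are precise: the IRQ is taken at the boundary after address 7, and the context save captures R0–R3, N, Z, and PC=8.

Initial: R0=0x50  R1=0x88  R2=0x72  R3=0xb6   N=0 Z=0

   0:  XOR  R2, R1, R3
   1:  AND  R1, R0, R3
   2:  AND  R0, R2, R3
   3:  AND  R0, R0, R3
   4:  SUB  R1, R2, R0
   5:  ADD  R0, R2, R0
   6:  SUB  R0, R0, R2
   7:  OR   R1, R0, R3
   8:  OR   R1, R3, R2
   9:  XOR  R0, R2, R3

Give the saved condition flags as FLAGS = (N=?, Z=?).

FLAGS = (N=1, Z=0)

after  0: R0=0x50 R1=0x88 R2=0x3e R3=0xb6  N=0 Z=0
after  1: R0=0x50 R1=0x10 R2=0x3e R3=0xb6  N=0 Z=0
after  2: R0=0x36 R1=0x10 R2=0x3e R3=0xb6  N=0 Z=0
after  3: R0=0x36 R1=0x10 R2=0x3e R3=0xb6  N=0 Z=0
after  4: R0=0x36 R1=0x08 R2=0x3e R3=0xb6  N=0 Z=0
after  5: R0=0x74 R1=0x08 R2=0x3e R3=0xb6  N=0 Z=0
after  6: R0=0x36 R1=0x08 R2=0x3e R3=0xb6  N=0 Z=0
after  7: R0=0x36 R1=0xb6 R2=0x3e R3=0xb6  N=1 Z=0
-- IRQ taken; context saved, return-PC = 8 --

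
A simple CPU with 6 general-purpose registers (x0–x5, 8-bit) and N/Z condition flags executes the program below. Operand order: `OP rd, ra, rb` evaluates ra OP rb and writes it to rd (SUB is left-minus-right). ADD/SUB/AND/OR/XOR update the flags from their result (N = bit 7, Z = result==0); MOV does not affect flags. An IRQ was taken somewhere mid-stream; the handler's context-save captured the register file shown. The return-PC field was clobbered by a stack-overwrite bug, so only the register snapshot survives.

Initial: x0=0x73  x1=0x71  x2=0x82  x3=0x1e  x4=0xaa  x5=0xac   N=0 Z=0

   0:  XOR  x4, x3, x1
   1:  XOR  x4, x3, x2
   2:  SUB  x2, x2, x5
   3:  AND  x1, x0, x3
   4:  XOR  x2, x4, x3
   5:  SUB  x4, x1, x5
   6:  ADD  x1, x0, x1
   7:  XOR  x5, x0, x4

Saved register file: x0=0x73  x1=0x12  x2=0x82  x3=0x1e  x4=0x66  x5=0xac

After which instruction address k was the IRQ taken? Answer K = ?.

K = 5

after  0: x0=0x73 x1=0x71 x2=0x82 x3=0x1e x4=0x6f x5=0xac  N=0 Z=0
after  1: x0=0x73 x1=0x71 x2=0x82 x3=0x1e x4=0x9c x5=0xac  N=1 Z=0
after  2: x0=0x73 x1=0x71 x2=0xd6 x3=0x1e x4=0x9c x5=0xac  N=1 Z=0
after  3: x0=0x73 x1=0x12 x2=0xd6 x3=0x1e x4=0x9c x5=0xac  N=0 Z=0
after  4: x0=0x73 x1=0x12 x2=0x82 x3=0x1e x4=0x9c x5=0xac  N=1 Z=0
after  5: x0=0x73 x1=0x12 x2=0x82 x3=0x1e x4=0x66 x5=0xac  N=0 Z=0
-- IRQ taken; context saved, return-PC = 6 --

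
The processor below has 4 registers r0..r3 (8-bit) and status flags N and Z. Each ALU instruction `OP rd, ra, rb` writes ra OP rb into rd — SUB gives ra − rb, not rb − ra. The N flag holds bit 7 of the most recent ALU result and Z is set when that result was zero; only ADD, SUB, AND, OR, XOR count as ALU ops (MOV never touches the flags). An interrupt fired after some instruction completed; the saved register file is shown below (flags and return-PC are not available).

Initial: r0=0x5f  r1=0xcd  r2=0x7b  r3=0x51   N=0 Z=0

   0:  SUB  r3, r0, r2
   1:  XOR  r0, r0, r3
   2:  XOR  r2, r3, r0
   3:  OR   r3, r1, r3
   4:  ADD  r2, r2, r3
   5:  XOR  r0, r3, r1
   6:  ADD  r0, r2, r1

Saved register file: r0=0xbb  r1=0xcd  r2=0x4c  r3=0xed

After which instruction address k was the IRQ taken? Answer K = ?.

K = 4

after  0: r0=0x5f r1=0xcd r2=0x7b r3=0xe4  N=1 Z=0
after  1: r0=0xbb r1=0xcd r2=0x7b r3=0xe4  N=1 Z=0
after  2: r0=0xbb r1=0xcd r2=0x5f r3=0xe4  N=0 Z=0
after  3: r0=0xbb r1=0xcd r2=0x5f r3=0xed  N=1 Z=0
after  4: r0=0xbb r1=0xcd r2=0x4c r3=0xed  N=0 Z=0
-- IRQ taken; context saved, return-PC = 5 --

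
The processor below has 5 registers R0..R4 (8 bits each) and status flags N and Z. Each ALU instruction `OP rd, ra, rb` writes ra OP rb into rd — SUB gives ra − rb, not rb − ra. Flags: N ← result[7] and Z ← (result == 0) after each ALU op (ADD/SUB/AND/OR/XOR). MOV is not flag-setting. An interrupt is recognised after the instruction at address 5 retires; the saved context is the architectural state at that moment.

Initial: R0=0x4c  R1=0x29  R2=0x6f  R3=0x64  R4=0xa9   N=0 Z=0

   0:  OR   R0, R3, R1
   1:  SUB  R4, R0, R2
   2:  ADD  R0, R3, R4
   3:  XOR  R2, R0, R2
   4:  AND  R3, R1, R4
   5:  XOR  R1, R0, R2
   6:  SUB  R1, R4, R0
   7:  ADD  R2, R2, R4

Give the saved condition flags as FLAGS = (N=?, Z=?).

FLAGS = (N=0, Z=0)

after  0: R0=0x6d R1=0x29 R2=0x6f R3=0x64 R4=0xa9  N=0 Z=0
after  1: R0=0x6d R1=0x29 R2=0x6f R3=0x64 R4=0xfe  N=1 Z=0
after  2: R0=0x62 R1=0x29 R2=0x6f R3=0x64 R4=0xfe  N=0 Z=0
after  3: R0=0x62 R1=0x29 R2=0x0d R3=0x64 R4=0xfe  N=0 Z=0
after  4: R0=0x62 R1=0x29 R2=0x0d R3=0x28 R4=0xfe  N=0 Z=0
after  5: R0=0x62 R1=0x6f R2=0x0d R3=0x28 R4=0xfe  N=0 Z=0
-- IRQ taken; context saved, return-PC = 6 --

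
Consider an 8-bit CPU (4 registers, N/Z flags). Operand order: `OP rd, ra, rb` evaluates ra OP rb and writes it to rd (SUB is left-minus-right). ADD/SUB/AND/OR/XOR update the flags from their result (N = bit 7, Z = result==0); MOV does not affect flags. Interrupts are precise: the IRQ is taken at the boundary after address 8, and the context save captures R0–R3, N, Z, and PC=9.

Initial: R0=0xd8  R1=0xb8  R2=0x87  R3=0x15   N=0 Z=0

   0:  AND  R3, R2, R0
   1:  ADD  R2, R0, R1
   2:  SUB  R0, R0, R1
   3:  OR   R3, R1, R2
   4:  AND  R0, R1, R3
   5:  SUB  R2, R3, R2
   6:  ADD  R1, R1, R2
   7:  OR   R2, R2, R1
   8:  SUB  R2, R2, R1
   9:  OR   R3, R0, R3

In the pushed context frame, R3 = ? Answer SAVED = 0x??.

SAVED = 0xb8

after  0: R0=0xd8 R1=0xb8 R2=0x87 R3=0x80  N=1 Z=0
after  1: R0=0xd8 R1=0xb8 R2=0x90 R3=0x80  N=1 Z=0
after  2: R0=0x20 R1=0xb8 R2=0x90 R3=0x80  N=0 Z=0
after  3: R0=0x20 R1=0xb8 R2=0x90 R3=0xb8  N=1 Z=0
after  4: R0=0xb8 R1=0xb8 R2=0x90 R3=0xb8  N=1 Z=0
after  5: R0=0xb8 R1=0xb8 R2=0x28 R3=0xb8  N=0 Z=0
after  6: R0=0xb8 R1=0xe0 R2=0x28 R3=0xb8  N=1 Z=0
after  7: R0=0xb8 R1=0xe0 R2=0xe8 R3=0xb8  N=1 Z=0
after  8: R0=0xb8 R1=0xe0 R2=0x08 R3=0xb8  N=0 Z=0
-- IRQ taken; context saved, return-PC = 9 --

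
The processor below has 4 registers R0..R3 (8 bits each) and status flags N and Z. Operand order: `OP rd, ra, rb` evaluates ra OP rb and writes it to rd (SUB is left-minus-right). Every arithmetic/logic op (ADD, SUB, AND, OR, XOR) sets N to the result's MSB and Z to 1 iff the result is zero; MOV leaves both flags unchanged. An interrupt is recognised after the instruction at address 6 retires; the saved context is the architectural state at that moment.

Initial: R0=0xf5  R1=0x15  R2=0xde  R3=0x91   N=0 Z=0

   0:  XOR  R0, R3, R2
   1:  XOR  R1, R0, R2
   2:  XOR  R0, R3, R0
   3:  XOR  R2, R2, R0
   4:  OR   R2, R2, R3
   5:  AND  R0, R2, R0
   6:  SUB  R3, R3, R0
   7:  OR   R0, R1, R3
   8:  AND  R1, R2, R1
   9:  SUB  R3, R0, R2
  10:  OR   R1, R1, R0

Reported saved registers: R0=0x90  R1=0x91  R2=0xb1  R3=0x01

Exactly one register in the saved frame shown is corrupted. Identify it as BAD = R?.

BAD = R2

after  0: R0=0x4f R1=0x15 R2=0xde R3=0x91  N=0 Z=0
after  1: R0=0x4f R1=0x91 R2=0xde R3=0x91  N=1 Z=0
after  2: R0=0xde R1=0x91 R2=0xde R3=0x91  N=1 Z=0
after  3: R0=0xde R1=0x91 R2=0x00 R3=0x91  N=0 Z=1
after  4: R0=0xde R1=0x91 R2=0x91 R3=0x91  N=1 Z=0
after  5: R0=0x90 R1=0x91 R2=0x91 R3=0x91  N=1 Z=0
after  6: R0=0x90 R1=0x91 R2=0x91 R3=0x01  N=0 Z=0
-- IRQ taken; context saved, return-PC = 7 --
mismatch: R2: reported 0xb1 vs actual 0x91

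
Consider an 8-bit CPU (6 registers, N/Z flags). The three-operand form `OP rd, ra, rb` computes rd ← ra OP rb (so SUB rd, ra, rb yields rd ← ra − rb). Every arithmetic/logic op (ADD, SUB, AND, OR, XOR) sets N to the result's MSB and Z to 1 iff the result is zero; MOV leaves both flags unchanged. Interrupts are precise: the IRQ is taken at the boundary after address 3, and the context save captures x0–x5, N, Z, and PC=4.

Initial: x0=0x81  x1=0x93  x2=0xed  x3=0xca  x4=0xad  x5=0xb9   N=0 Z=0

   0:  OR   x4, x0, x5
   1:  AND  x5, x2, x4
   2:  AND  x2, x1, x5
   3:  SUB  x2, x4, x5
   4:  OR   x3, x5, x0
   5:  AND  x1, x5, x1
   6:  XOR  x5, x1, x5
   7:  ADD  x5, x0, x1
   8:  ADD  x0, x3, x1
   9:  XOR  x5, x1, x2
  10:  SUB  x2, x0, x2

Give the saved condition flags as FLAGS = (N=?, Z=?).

after  0: x0=0x81 x1=0x93 x2=0xed x3=0xca x4=0xb9 x5=0xb9  N=1 Z=0
after  1: x0=0x81 x1=0x93 x2=0xed x3=0xca x4=0xb9 x5=0xa9  N=1 Z=0
after  2: x0=0x81 x1=0x93 x2=0x81 x3=0xca x4=0xb9 x5=0xa9  N=1 Z=0
after  3: x0=0x81 x1=0x93 x2=0x10 x3=0xca x4=0xb9 x5=0xa9  N=0 Z=0
-- IRQ taken; context saved, return-PC = 4 --

FLAGS = (N=0, Z=0)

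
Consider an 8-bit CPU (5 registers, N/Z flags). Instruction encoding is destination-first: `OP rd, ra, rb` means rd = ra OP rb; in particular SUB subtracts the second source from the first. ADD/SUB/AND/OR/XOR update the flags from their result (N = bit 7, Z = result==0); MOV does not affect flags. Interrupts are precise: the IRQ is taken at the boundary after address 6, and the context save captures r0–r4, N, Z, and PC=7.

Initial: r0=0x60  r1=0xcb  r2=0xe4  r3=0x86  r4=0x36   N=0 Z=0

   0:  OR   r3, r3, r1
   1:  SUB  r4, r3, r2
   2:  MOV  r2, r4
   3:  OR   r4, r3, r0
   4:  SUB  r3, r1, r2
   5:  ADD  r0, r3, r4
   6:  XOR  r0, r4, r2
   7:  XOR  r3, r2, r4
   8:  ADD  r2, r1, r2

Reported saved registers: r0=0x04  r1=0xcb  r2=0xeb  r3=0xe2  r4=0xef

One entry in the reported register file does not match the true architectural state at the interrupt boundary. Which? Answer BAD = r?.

BAD = r3

after  0: r0=0x60 r1=0xcb r2=0xe4 r3=0xcf r4=0x36  N=1 Z=0
after  1: r0=0x60 r1=0xcb r2=0xe4 r3=0xcf r4=0xeb  N=1 Z=0
after  2: r0=0x60 r1=0xcb r2=0xeb r3=0xcf r4=0xeb  N=1 Z=0
after  3: r0=0x60 r1=0xcb r2=0xeb r3=0xcf r4=0xef  N=1 Z=0
after  4: r0=0x60 r1=0xcb r2=0xeb r3=0xe0 r4=0xef  N=1 Z=0
after  5: r0=0xcf r1=0xcb r2=0xeb r3=0xe0 r4=0xef  N=1 Z=0
after  6: r0=0x04 r1=0xcb r2=0xeb r3=0xe0 r4=0xef  N=0 Z=0
-- IRQ taken; context saved, return-PC = 7 --
mismatch: r3: reported 0xe2 vs actual 0xe0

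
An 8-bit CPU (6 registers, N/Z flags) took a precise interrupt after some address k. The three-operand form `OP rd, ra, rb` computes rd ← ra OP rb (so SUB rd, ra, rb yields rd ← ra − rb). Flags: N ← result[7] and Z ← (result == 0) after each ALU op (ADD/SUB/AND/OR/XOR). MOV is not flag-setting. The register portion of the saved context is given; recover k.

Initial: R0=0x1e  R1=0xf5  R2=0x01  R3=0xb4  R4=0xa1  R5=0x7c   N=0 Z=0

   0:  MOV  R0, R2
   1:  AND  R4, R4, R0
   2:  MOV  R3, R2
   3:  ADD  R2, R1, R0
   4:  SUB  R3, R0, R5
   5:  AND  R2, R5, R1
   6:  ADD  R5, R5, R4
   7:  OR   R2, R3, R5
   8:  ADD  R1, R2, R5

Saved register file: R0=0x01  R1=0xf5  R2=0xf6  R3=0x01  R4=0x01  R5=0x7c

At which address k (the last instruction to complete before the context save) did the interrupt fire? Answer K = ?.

after  0: R0=0x01 R1=0xf5 R2=0x01 R3=0xb4 R4=0xa1 R5=0x7c  N=0 Z=0
after  1: R0=0x01 R1=0xf5 R2=0x01 R3=0xb4 R4=0x01 R5=0x7c  N=0 Z=0
after  2: R0=0x01 R1=0xf5 R2=0x01 R3=0x01 R4=0x01 R5=0x7c  N=0 Z=0
after  3: R0=0x01 R1=0xf5 R2=0xf6 R3=0x01 R4=0x01 R5=0x7c  N=1 Z=0
-- IRQ taken; context saved, return-PC = 4 --

K = 3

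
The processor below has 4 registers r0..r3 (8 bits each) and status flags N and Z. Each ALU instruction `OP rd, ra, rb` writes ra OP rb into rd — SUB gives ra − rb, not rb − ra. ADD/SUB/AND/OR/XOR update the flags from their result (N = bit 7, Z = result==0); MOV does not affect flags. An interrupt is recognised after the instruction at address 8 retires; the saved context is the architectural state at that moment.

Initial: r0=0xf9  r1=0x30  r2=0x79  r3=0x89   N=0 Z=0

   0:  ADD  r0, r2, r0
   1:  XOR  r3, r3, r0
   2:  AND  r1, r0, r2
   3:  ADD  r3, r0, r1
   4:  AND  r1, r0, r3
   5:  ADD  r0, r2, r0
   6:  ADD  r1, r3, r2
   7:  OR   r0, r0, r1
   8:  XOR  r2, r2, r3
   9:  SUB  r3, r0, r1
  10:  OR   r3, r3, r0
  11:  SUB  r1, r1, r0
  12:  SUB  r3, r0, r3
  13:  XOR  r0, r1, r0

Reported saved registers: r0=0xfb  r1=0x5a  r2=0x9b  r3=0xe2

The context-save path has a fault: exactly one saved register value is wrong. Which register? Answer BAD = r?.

after  0: r0=0x72 r1=0x30 r2=0x79 r3=0x89  N=0 Z=0
after  1: r0=0x72 r1=0x30 r2=0x79 r3=0xfb  N=1 Z=0
after  2: r0=0x72 r1=0x70 r2=0x79 r3=0xfb  N=0 Z=0
after  3: r0=0x72 r1=0x70 r2=0x79 r3=0xe2  N=1 Z=0
after  4: r0=0x72 r1=0x62 r2=0x79 r3=0xe2  N=0 Z=0
after  5: r0=0xeb r1=0x62 r2=0x79 r3=0xe2  N=1 Z=0
after  6: r0=0xeb r1=0x5b r2=0x79 r3=0xe2  N=0 Z=0
after  7: r0=0xfb r1=0x5b r2=0x79 r3=0xe2  N=1 Z=0
after  8: r0=0xfb r1=0x5b r2=0x9b r3=0xe2  N=1 Z=0
-- IRQ taken; context saved, return-PC = 9 --
mismatch: r1: reported 0x5a vs actual 0x5b

BAD = r1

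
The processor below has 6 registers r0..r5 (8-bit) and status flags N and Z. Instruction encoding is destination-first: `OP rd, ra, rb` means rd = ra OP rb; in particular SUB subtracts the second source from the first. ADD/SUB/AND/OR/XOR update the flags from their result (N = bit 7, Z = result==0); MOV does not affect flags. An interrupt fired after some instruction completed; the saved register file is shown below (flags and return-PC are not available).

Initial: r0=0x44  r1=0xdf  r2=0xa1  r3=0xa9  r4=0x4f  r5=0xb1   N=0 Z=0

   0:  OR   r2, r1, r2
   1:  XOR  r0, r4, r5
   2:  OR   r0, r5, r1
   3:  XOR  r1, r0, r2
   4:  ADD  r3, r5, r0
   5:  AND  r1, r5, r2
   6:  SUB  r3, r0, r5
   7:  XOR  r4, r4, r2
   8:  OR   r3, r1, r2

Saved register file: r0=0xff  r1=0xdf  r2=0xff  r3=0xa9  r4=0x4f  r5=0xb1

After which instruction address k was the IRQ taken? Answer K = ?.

after  0: r0=0x44 r1=0xdf r2=0xff r3=0xa9 r4=0x4f r5=0xb1  N=1 Z=0
after  1: r0=0xfe r1=0xdf r2=0xff r3=0xa9 r4=0x4f r5=0xb1  N=1 Z=0
after  2: r0=0xff r1=0xdf r2=0xff r3=0xa9 r4=0x4f r5=0xb1  N=1 Z=0
-- IRQ taken; context saved, return-PC = 3 --

K = 2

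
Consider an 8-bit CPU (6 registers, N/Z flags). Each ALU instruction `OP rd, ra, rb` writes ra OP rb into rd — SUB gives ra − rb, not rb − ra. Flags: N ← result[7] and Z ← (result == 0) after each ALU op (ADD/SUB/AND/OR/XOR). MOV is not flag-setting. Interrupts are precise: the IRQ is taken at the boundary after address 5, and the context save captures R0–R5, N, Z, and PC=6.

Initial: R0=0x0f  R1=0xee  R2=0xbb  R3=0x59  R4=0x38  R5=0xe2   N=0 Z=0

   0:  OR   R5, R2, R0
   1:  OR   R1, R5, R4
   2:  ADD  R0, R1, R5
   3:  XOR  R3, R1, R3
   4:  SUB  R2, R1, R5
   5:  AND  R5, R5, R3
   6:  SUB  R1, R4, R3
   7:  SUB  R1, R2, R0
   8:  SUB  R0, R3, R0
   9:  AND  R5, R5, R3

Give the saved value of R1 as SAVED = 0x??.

after  0: R0=0x0f R1=0xee R2=0xbb R3=0x59 R4=0x38 R5=0xbf  N=1 Z=0
after  1: R0=0x0f R1=0xbf R2=0xbb R3=0x59 R4=0x38 R5=0xbf  N=1 Z=0
after  2: R0=0x7e R1=0xbf R2=0xbb R3=0x59 R4=0x38 R5=0xbf  N=0 Z=0
after  3: R0=0x7e R1=0xbf R2=0xbb R3=0xe6 R4=0x38 R5=0xbf  N=1 Z=0
after  4: R0=0x7e R1=0xbf R2=0x00 R3=0xe6 R4=0x38 R5=0xbf  N=0 Z=1
after  5: R0=0x7e R1=0xbf R2=0x00 R3=0xe6 R4=0x38 R5=0xa6  N=1 Z=0
-- IRQ taken; context saved, return-PC = 6 --

SAVED = 0xbf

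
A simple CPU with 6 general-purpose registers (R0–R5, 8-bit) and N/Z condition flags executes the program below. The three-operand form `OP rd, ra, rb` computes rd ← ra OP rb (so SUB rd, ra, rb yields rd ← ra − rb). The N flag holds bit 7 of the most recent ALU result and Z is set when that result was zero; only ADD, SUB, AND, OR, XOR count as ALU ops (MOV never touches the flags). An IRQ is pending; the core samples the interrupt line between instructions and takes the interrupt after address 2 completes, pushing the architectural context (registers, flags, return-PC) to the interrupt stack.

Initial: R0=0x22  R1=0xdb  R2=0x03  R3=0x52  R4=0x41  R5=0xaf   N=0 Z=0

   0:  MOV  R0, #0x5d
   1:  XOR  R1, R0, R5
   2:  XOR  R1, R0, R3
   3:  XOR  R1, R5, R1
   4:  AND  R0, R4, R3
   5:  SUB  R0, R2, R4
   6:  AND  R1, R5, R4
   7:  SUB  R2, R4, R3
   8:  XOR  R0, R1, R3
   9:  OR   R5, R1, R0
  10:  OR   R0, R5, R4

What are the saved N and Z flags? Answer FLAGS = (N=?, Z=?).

FLAGS = (N=0, Z=0)

after  0: R0=0x5d R1=0xdb R2=0x03 R3=0x52 R4=0x41 R5=0xaf  N=0 Z=0
after  1: R0=0x5d R1=0xf2 R2=0x03 R3=0x52 R4=0x41 R5=0xaf  N=1 Z=0
after  2: R0=0x5d R1=0x0f R2=0x03 R3=0x52 R4=0x41 R5=0xaf  N=0 Z=0
-- IRQ taken; context saved, return-PC = 3 --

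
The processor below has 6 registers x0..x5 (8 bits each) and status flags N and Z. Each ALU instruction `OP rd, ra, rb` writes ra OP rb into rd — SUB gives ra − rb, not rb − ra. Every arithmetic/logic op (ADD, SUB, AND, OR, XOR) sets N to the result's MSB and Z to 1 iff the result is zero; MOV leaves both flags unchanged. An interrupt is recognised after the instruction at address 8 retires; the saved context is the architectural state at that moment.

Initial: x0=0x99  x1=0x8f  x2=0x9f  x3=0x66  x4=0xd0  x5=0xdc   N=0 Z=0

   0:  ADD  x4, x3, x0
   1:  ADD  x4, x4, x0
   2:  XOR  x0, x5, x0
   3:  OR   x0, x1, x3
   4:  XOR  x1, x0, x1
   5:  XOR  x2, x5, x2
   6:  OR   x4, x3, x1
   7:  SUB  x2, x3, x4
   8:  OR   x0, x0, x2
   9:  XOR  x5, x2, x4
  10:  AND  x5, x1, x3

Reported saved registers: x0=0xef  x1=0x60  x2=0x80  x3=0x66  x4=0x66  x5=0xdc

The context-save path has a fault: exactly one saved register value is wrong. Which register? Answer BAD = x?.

after  0: x0=0x99 x1=0x8f x2=0x9f x3=0x66 x4=0xff x5=0xdc  N=1 Z=0
after  1: x0=0x99 x1=0x8f x2=0x9f x3=0x66 x4=0x98 x5=0xdc  N=1 Z=0
after  2: x0=0x45 x1=0x8f x2=0x9f x3=0x66 x4=0x98 x5=0xdc  N=0 Z=0
after  3: x0=0xef x1=0x8f x2=0x9f x3=0x66 x4=0x98 x5=0xdc  N=1 Z=0
after  4: x0=0xef x1=0x60 x2=0x9f x3=0x66 x4=0x98 x5=0xdc  N=0 Z=0
after  5: x0=0xef x1=0x60 x2=0x43 x3=0x66 x4=0x98 x5=0xdc  N=0 Z=0
after  6: x0=0xef x1=0x60 x2=0x43 x3=0x66 x4=0x66 x5=0xdc  N=0 Z=0
after  7: x0=0xef x1=0x60 x2=0x00 x3=0x66 x4=0x66 x5=0xdc  N=0 Z=1
after  8: x0=0xef x1=0x60 x2=0x00 x3=0x66 x4=0x66 x5=0xdc  N=1 Z=0
-- IRQ taken; context saved, return-PC = 9 --
mismatch: x2: reported 0x80 vs actual 0x00

BAD = x2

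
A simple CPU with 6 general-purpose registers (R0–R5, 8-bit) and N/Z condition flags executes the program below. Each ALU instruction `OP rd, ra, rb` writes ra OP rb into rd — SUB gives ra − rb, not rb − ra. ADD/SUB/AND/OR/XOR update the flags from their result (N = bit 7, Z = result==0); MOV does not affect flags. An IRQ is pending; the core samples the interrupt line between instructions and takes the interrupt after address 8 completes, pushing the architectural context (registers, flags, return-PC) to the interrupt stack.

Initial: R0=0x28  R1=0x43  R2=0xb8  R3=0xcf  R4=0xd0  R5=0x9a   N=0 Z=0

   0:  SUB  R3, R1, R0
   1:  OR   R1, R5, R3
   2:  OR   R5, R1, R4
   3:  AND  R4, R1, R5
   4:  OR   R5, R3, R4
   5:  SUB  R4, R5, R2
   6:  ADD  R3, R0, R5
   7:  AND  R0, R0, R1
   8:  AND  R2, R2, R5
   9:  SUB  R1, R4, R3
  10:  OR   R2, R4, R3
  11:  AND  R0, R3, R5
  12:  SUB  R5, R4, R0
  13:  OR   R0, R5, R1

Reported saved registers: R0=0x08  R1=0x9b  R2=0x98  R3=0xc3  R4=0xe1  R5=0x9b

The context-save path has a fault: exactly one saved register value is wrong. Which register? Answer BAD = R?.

BAD = R4

after  0: R0=0x28 R1=0x43 R2=0xb8 R3=0x1b R4=0xd0 R5=0x9a  N=0 Z=0
after  1: R0=0x28 R1=0x9b R2=0xb8 R3=0x1b R4=0xd0 R5=0x9a  N=1 Z=0
after  2: R0=0x28 R1=0x9b R2=0xb8 R3=0x1b R4=0xd0 R5=0xdb  N=1 Z=0
after  3: R0=0x28 R1=0x9b R2=0xb8 R3=0x1b R4=0x9b R5=0xdb  N=1 Z=0
after  4: R0=0x28 R1=0x9b R2=0xb8 R3=0x1b R4=0x9b R5=0x9b  N=1 Z=0
after  5: R0=0x28 R1=0x9b R2=0xb8 R3=0x1b R4=0xe3 R5=0x9b  N=1 Z=0
after  6: R0=0x28 R1=0x9b R2=0xb8 R3=0xc3 R4=0xe3 R5=0x9b  N=1 Z=0
after  7: R0=0x08 R1=0x9b R2=0xb8 R3=0xc3 R4=0xe3 R5=0x9b  N=0 Z=0
after  8: R0=0x08 R1=0x9b R2=0x98 R3=0xc3 R4=0xe3 R5=0x9b  N=1 Z=0
-- IRQ taken; context saved, return-PC = 9 --
mismatch: R4: reported 0xe1 vs actual 0xe3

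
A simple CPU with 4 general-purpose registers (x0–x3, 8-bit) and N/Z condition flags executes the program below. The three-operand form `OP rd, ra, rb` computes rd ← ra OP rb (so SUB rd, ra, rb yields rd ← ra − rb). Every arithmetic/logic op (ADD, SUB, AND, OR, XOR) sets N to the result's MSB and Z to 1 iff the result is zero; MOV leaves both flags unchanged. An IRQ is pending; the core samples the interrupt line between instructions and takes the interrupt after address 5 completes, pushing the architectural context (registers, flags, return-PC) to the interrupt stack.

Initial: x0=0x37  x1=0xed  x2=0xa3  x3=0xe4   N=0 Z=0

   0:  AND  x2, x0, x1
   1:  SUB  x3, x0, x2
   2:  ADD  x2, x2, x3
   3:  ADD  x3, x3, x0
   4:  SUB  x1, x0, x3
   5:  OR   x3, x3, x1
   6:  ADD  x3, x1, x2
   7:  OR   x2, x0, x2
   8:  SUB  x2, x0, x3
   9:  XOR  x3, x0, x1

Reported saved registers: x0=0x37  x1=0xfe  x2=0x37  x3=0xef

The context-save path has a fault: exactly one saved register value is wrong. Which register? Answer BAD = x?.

after  0: x0=0x37 x1=0xed x2=0x25 x3=0xe4  N=0 Z=0
after  1: x0=0x37 x1=0xed x2=0x25 x3=0x12  N=0 Z=0
after  2: x0=0x37 x1=0xed x2=0x37 x3=0x12  N=0 Z=0
after  3: x0=0x37 x1=0xed x2=0x37 x3=0x49  N=0 Z=0
after  4: x0=0x37 x1=0xee x2=0x37 x3=0x49  N=1 Z=0
after  5: x0=0x37 x1=0xee x2=0x37 x3=0xef  N=1 Z=0
-- IRQ taken; context saved, return-PC = 6 --
mismatch: x1: reported 0xfe vs actual 0xee

BAD = x1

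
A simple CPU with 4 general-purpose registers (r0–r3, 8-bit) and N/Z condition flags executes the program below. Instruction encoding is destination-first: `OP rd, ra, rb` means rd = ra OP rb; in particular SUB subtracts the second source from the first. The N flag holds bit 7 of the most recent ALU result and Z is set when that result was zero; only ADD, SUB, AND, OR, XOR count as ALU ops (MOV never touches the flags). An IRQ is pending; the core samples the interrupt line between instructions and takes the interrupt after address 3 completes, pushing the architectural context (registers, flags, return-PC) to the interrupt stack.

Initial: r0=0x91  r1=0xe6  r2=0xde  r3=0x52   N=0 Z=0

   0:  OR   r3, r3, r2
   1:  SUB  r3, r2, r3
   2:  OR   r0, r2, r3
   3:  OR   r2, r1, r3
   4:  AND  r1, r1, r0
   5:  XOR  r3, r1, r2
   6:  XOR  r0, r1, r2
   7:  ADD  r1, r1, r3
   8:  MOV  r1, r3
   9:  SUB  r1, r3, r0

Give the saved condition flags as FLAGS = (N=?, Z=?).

after  0: r0=0x91 r1=0xe6 r2=0xde r3=0xde  N=1 Z=0
after  1: r0=0x91 r1=0xe6 r2=0xde r3=0x00  N=0 Z=1
after  2: r0=0xde r1=0xe6 r2=0xde r3=0x00  N=1 Z=0
after  3: r0=0xde r1=0xe6 r2=0xe6 r3=0x00  N=1 Z=0
-- IRQ taken; context saved, return-PC = 4 --

FLAGS = (N=1, Z=0)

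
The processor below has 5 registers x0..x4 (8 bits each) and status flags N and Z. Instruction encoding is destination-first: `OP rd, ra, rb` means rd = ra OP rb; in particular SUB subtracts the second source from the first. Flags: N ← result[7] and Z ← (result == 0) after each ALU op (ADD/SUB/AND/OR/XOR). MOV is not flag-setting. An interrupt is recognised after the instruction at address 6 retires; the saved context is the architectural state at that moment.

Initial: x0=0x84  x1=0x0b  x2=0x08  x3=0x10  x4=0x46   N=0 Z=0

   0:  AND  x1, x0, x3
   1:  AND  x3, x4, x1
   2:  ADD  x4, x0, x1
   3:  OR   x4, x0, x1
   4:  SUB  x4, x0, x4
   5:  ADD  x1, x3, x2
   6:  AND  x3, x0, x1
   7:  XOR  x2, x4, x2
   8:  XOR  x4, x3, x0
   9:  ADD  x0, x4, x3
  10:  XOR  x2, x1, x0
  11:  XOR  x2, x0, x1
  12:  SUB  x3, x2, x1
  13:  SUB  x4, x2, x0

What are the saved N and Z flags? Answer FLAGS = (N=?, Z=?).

FLAGS = (N=0, Z=1)

after  0: x0=0x84 x1=0x00 x2=0x08 x3=0x10 x4=0x46  N=0 Z=1
after  1: x0=0x84 x1=0x00 x2=0x08 x3=0x00 x4=0x46  N=0 Z=1
after  2: x0=0x84 x1=0x00 x2=0x08 x3=0x00 x4=0x84  N=1 Z=0
after  3: x0=0x84 x1=0x00 x2=0x08 x3=0x00 x4=0x84  N=1 Z=0
after  4: x0=0x84 x1=0x00 x2=0x08 x3=0x00 x4=0x00  N=0 Z=1
after  5: x0=0x84 x1=0x08 x2=0x08 x3=0x00 x4=0x00  N=0 Z=0
after  6: x0=0x84 x1=0x08 x2=0x08 x3=0x00 x4=0x00  N=0 Z=1
-- IRQ taken; context saved, return-PC = 7 --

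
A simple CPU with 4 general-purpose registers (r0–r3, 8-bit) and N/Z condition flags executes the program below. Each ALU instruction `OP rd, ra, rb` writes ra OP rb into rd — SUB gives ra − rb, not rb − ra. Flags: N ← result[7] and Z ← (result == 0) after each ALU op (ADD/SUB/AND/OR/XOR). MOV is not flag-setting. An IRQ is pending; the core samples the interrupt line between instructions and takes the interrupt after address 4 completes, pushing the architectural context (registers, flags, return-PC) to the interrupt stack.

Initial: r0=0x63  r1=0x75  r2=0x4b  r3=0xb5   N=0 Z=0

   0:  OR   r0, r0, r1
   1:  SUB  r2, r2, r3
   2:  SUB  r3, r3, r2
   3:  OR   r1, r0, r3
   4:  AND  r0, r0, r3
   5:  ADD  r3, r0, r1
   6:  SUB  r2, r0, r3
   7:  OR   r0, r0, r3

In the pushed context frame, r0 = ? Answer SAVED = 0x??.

after  0: r0=0x77 r1=0x75 r2=0x4b r3=0xb5  N=0 Z=0
after  1: r0=0x77 r1=0x75 r2=0x96 r3=0xb5  N=1 Z=0
after  2: r0=0x77 r1=0x75 r2=0x96 r3=0x1f  N=0 Z=0
after  3: r0=0x77 r1=0x7f r2=0x96 r3=0x1f  N=0 Z=0
after  4: r0=0x17 r1=0x7f r2=0x96 r3=0x1f  N=0 Z=0
-- IRQ taken; context saved, return-PC = 5 --

SAVED = 0x17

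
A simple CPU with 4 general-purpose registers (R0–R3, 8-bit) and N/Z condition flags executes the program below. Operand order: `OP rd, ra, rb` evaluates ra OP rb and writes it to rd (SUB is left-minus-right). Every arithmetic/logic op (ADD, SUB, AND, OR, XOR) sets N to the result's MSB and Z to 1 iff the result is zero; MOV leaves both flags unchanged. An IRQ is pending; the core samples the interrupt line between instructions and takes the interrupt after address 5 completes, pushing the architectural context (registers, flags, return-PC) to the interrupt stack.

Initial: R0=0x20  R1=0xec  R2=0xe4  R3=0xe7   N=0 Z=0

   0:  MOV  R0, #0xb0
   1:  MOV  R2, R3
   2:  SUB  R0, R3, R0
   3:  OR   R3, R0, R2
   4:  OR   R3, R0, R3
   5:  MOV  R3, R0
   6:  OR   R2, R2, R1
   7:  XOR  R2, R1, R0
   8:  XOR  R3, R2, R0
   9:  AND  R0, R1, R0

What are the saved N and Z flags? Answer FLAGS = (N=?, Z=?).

FLAGS = (N=1, Z=0)

after  0: R0=0xb0 R1=0xec R2=0xe4 R3=0xe7  N=0 Z=0
after  1: R0=0xb0 R1=0xec R2=0xe7 R3=0xe7  N=0 Z=0
after  2: R0=0x37 R1=0xec R2=0xe7 R3=0xe7  N=0 Z=0
after  3: R0=0x37 R1=0xec R2=0xe7 R3=0xf7  N=1 Z=0
after  4: R0=0x37 R1=0xec R2=0xe7 R3=0xf7  N=1 Z=0
after  5: R0=0x37 R1=0xec R2=0xe7 R3=0x37  N=1 Z=0
-- IRQ taken; context saved, return-PC = 6 --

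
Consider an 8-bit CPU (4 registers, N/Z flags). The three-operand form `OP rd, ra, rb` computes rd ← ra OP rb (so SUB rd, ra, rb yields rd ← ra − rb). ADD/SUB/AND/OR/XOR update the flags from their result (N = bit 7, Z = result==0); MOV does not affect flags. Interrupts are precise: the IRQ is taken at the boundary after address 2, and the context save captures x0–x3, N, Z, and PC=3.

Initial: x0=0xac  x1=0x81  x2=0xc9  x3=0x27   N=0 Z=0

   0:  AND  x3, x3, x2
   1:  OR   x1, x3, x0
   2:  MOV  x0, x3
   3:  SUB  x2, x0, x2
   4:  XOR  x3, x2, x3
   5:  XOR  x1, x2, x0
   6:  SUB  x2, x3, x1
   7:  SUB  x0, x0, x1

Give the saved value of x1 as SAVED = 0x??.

after  0: x0=0xac x1=0x81 x2=0xc9 x3=0x01  N=0 Z=0
after  1: x0=0xac x1=0xad x2=0xc9 x3=0x01  N=1 Z=0
after  2: x0=0x01 x1=0xad x2=0xc9 x3=0x01  N=1 Z=0
-- IRQ taken; context saved, return-PC = 3 --

SAVED = 0xad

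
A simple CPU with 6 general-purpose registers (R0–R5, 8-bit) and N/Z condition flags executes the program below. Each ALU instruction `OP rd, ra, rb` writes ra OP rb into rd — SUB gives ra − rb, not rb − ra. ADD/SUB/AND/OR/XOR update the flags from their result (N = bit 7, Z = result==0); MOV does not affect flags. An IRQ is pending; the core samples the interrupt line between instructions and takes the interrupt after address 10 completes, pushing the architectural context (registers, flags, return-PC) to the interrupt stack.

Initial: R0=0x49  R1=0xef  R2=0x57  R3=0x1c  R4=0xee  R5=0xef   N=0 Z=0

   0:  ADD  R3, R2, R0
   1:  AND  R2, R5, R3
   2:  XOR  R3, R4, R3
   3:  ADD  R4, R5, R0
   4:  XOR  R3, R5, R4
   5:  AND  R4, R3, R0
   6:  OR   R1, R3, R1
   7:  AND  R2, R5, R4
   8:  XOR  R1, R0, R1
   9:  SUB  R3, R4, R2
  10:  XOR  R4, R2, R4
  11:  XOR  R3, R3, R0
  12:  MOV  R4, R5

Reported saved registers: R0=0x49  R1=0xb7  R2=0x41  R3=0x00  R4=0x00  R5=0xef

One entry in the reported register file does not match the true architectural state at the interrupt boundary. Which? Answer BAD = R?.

after  0: R0=0x49 R1=0xef R2=0x57 R3=0xa0 R4=0xee R5=0xef  N=1 Z=0
after  1: R0=0x49 R1=0xef R2=0xa0 R3=0xa0 R4=0xee R5=0xef  N=1 Z=0
after  2: R0=0x49 R1=0xef R2=0xa0 R3=0x4e R4=0xee R5=0xef  N=0 Z=0
after  3: R0=0x49 R1=0xef R2=0xa0 R3=0x4e R4=0x38 R5=0xef  N=0 Z=0
after  4: R0=0x49 R1=0xef R2=0xa0 R3=0xd7 R4=0x38 R5=0xef  N=1 Z=0
after  5: R0=0x49 R1=0xef R2=0xa0 R3=0xd7 R4=0x41 R5=0xef  N=0 Z=0
after  6: R0=0x49 R1=0xff R2=0xa0 R3=0xd7 R4=0x41 R5=0xef  N=1 Z=0
after  7: R0=0x49 R1=0xff R2=0x41 R3=0xd7 R4=0x41 R5=0xef  N=0 Z=0
after  8: R0=0x49 R1=0xb6 R2=0x41 R3=0xd7 R4=0x41 R5=0xef  N=1 Z=0
after  9: R0=0x49 R1=0xb6 R2=0x41 R3=0x00 R4=0x41 R5=0xef  N=0 Z=1
after 10: R0=0x49 R1=0xb6 R2=0x41 R3=0x00 R4=0x00 R5=0xef  N=0 Z=1
-- IRQ taken; context saved, return-PC = 11 --
mismatch: R1: reported 0xb7 vs actual 0xb6

BAD = R1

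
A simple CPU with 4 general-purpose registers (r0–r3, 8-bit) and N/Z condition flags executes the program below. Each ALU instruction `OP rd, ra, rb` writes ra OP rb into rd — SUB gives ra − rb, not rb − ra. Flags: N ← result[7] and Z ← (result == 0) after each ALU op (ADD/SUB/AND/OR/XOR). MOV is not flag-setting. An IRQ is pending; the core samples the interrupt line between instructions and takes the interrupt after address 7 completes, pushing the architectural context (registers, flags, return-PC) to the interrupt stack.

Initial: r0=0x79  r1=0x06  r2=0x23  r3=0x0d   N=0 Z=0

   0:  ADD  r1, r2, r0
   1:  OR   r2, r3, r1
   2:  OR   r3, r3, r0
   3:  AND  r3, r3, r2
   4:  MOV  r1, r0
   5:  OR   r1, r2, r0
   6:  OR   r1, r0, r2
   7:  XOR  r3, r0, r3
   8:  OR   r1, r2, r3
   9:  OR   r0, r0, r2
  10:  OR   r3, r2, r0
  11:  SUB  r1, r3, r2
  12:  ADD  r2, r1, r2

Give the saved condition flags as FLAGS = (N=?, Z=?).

after  0: r0=0x79 r1=0x9c r2=0x23 r3=0x0d  N=1 Z=0
after  1: r0=0x79 r1=0x9c r2=0x9d r3=0x0d  N=1 Z=0
after  2: r0=0x79 r1=0x9c r2=0x9d r3=0x7d  N=0 Z=0
after  3: r0=0x79 r1=0x9c r2=0x9d r3=0x1d  N=0 Z=0
after  4: r0=0x79 r1=0x79 r2=0x9d r3=0x1d  N=0 Z=0
after  5: r0=0x79 r1=0xfd r2=0x9d r3=0x1d  N=1 Z=0
after  6: r0=0x79 r1=0xfd r2=0x9d r3=0x1d  N=1 Z=0
after  7: r0=0x79 r1=0xfd r2=0x9d r3=0x64  N=0 Z=0
-- IRQ taken; context saved, return-PC = 8 --

FLAGS = (N=0, Z=0)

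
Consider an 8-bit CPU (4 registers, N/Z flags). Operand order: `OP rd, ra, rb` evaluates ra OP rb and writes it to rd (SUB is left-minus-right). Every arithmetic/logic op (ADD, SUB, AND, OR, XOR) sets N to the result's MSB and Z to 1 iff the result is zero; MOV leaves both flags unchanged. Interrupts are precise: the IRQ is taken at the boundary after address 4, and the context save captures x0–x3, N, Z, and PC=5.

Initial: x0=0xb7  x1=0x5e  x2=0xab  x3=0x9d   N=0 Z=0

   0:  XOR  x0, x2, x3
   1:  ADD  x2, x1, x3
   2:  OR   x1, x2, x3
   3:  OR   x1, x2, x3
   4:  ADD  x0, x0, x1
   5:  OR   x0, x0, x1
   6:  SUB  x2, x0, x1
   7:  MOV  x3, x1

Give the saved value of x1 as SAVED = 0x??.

after  0: x0=0x36 x1=0x5e x2=0xab x3=0x9d  N=0 Z=0
after  1: x0=0x36 x1=0x5e x2=0xfb x3=0x9d  N=1 Z=0
after  2: x0=0x36 x1=0xff x2=0xfb x3=0x9d  N=1 Z=0
after  3: x0=0x36 x1=0xff x2=0xfb x3=0x9d  N=1 Z=0
after  4: x0=0x35 x1=0xff x2=0xfb x3=0x9d  N=0 Z=0
-- IRQ taken; context saved, return-PC = 5 --

SAVED = 0xff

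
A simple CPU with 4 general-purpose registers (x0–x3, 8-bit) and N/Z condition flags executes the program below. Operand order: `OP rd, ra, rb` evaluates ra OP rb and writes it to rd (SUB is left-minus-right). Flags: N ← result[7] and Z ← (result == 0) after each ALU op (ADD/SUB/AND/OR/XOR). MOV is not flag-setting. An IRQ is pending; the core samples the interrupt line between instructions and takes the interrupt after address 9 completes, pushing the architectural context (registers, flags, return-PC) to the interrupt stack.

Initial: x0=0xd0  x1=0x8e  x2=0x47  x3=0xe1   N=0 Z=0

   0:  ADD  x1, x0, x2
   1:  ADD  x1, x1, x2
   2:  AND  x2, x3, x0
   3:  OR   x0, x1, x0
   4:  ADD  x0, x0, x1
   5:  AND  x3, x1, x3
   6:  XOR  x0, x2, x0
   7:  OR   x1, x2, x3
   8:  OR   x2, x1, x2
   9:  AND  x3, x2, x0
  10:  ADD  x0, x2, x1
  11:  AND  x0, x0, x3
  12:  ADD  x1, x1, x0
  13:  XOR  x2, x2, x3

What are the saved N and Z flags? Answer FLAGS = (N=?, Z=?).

after  0: x0=0xd0 x1=0x17 x2=0x47 x3=0xe1  N=0 Z=0
after  1: x0=0xd0 x1=0x5e x2=0x47 x3=0xe1  N=0 Z=0
after  2: x0=0xd0 x1=0x5e x2=0xc0 x3=0xe1  N=1 Z=0
after  3: x0=0xde x1=0x5e x2=0xc0 x3=0xe1  N=1 Z=0
after  4: x0=0x3c x1=0x5e x2=0xc0 x3=0xe1  N=0 Z=0
after  5: x0=0x3c x1=0x5e x2=0xc0 x3=0x40  N=0 Z=0
after  6: x0=0xfc x1=0x5e x2=0xc0 x3=0x40  N=1 Z=0
after  7: x0=0xfc x1=0xc0 x2=0xc0 x3=0x40  N=1 Z=0
after  8: x0=0xfc x1=0xc0 x2=0xc0 x3=0x40  N=1 Z=0
after  9: x0=0xfc x1=0xc0 x2=0xc0 x3=0xc0  N=1 Z=0
-- IRQ taken; context saved, return-PC = 10 --

FLAGS = (N=1, Z=0)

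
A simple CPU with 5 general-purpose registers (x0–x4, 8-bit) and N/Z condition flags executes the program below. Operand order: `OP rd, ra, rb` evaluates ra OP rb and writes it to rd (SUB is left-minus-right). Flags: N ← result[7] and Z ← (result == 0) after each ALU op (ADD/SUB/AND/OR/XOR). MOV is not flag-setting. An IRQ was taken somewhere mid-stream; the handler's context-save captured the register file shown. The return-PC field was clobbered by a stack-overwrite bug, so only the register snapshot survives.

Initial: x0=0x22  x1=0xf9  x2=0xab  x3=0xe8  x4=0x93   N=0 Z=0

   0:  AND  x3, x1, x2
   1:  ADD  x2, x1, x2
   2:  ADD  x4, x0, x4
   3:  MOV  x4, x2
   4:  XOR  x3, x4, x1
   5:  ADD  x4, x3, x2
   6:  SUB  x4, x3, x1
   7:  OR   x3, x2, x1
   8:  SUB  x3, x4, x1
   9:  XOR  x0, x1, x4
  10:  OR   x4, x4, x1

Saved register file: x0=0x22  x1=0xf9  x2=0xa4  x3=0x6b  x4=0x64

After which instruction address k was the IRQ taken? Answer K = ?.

after  0: x0=0x22 x1=0xf9 x2=0xab x3=0xa9 x4=0x93  N=1 Z=0
after  1: x0=0x22 x1=0xf9 x2=0xa4 x3=0xa9 x4=0x93  N=1 Z=0
after  2: x0=0x22 x1=0xf9 x2=0xa4 x3=0xa9 x4=0xb5  N=1 Z=0
after  3: x0=0x22 x1=0xf9 x2=0xa4 x3=0xa9 x4=0xa4  N=1 Z=0
after  4: x0=0x22 x1=0xf9 x2=0xa4 x3=0x5d x4=0xa4  N=0 Z=0
after  5: x0=0x22 x1=0xf9 x2=0xa4 x3=0x5d x4=0x01  N=0 Z=0
after  6: x0=0x22 x1=0xf9 x2=0xa4 x3=0x5d x4=0x64  N=0 Z=0
after  7: x0=0x22 x1=0xf9 x2=0xa4 x3=0xfd x4=0x64  N=1 Z=0
after  8: x0=0x22 x1=0xf9 x2=0xa4 x3=0x6b x4=0x64  N=0 Z=0
-- IRQ taken; context saved, return-PC = 9 --

K = 8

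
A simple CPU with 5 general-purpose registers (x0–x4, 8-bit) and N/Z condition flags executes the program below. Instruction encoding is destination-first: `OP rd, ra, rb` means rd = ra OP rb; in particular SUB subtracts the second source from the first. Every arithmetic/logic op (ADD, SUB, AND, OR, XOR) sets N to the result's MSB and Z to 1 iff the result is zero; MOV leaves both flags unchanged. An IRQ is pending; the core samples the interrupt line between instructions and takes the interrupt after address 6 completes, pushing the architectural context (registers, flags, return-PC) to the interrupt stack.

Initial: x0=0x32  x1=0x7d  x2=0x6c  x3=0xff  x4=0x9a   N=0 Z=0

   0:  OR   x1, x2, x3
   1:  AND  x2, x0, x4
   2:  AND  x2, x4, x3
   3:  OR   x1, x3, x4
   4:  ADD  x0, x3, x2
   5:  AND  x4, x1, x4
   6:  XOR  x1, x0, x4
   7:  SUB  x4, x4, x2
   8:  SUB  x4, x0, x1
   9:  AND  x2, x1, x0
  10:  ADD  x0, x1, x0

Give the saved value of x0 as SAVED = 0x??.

after  0: x0=0x32 x1=0xff x2=0x6c x3=0xff x4=0x9a  N=1 Z=0
after  1: x0=0x32 x1=0xff x2=0x12 x3=0xff x4=0x9a  N=0 Z=0
after  2: x0=0x32 x1=0xff x2=0x9a x3=0xff x4=0x9a  N=1 Z=0
after  3: x0=0x32 x1=0xff x2=0x9a x3=0xff x4=0x9a  N=1 Z=0
after  4: x0=0x99 x1=0xff x2=0x9a x3=0xff x4=0x9a  N=1 Z=0
after  5: x0=0x99 x1=0xff x2=0x9a x3=0xff x4=0x9a  N=1 Z=0
after  6: x0=0x99 x1=0x03 x2=0x9a x3=0xff x4=0x9a  N=0 Z=0
-- IRQ taken; context saved, return-PC = 7 --

SAVED = 0x99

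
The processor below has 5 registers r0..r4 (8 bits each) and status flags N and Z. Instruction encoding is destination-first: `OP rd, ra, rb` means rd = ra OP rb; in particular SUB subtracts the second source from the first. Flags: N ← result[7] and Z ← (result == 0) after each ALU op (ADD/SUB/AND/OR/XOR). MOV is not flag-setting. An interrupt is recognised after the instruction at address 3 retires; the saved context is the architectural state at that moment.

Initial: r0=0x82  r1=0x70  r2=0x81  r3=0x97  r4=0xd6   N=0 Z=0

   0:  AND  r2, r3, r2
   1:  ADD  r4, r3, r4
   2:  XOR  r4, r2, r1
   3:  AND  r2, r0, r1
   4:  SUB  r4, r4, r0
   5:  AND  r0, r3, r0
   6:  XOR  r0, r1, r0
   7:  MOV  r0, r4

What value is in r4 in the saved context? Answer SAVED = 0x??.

SAVED = 0xf1

after  0: r0=0x82 r1=0x70 r2=0x81 r3=0x97 r4=0xd6  N=1 Z=0
after  1: r0=0x82 r1=0x70 r2=0x81 r3=0x97 r4=0x6d  N=0 Z=0
after  2: r0=0x82 r1=0x70 r2=0x81 r3=0x97 r4=0xf1  N=1 Z=0
after  3: r0=0x82 r1=0x70 r2=0x00 r3=0x97 r4=0xf1  N=0 Z=1
-- IRQ taken; context saved, return-PC = 4 --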